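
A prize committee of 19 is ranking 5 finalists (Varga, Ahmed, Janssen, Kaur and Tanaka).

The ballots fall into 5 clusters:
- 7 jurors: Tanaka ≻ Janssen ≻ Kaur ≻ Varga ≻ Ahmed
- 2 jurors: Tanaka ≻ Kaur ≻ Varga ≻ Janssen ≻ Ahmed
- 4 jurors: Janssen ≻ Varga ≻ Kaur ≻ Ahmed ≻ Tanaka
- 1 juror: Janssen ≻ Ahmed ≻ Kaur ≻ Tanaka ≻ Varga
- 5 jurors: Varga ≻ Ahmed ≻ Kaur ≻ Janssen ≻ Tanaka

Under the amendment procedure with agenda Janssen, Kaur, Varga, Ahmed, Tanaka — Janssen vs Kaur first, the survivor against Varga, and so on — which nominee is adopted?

Janssen

Round 1: Janssen vs Kaur — 12–7, Janssen advances.
Round 2: Janssen vs Varga — 12–7, Janssen advances.
Round 3: Janssen vs Ahmed — 14–5, Janssen advances.
Round 4: Janssen vs Tanaka — 10–9, Janssen advances.
Janssen survives the agenda.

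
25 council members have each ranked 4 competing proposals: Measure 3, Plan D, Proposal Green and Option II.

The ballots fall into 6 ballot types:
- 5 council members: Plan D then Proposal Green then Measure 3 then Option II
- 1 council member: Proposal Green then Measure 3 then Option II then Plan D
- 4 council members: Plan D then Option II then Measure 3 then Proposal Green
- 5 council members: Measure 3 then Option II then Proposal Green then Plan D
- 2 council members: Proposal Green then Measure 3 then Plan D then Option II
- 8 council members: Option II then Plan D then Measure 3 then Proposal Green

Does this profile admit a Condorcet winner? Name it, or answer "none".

Head-to-head results (25 council members):
Measure 3 vs Plan D: 8 to 17, Plan D.
Measure 3 vs Proposal Green: Measure 3 is ranked higher on 4+5+8 = 17 ballots, Proposal Green on 8. Measure 3 wins 17–8.
Measure 3 vs Option II: 13 to 12, Measure 3.
Plan D vs Proposal Green: 5+4+8 = 17 for Plan D, 8 for Proposal Green — Plan D by 17–8.
Plan D vs Option II: Plan D is ranked higher on 5+4+2 = 11 ballots, Option II on 14. Option II wins 14–11.
Proposal Green vs Option II: 5+1+2 = 8 for Proposal Green, 17 for Option II — Option II by 17–8.
Each option drops at least one matchup (Measure 3 loses to Plan D; Plan D loses to Option II; Proposal Green loses to Measure 3; Option II loses to Measure 3); the cycle Measure 3 → Option II → Plan D → Measure 3 rules out a Condorcet winner.

none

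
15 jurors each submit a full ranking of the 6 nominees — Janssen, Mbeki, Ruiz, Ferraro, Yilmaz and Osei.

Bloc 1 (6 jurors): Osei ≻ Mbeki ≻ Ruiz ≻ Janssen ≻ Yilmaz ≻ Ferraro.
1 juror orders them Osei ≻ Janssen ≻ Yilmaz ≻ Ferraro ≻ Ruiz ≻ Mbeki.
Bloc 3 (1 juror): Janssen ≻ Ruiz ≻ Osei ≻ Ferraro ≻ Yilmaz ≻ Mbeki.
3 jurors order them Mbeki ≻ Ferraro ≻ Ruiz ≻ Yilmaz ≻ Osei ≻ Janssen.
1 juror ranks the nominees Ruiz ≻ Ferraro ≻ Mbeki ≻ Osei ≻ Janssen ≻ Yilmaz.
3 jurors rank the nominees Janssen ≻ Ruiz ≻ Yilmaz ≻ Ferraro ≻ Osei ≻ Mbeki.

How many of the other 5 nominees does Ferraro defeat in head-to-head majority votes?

0

Ferraro against each rival (15 jurors):
Ferraro vs Janssen: Janssen wins 11–4.
Ferraro–Mbeki: Mbeki 9–6.
Ferraro vs Ruiz: Ruiz, 11–4.
Ferraro vs Yilmaz: Yilmaz wins 10–5.
Ferraro vs Osei: 3+1+3 = 7 for Ferraro, 8 for Osei — Osei by 8–7.
Ferraro beats no one; loses to Janssen, Mbeki, Ruiz, Yilmaz, Osei — 0 pairwise wins.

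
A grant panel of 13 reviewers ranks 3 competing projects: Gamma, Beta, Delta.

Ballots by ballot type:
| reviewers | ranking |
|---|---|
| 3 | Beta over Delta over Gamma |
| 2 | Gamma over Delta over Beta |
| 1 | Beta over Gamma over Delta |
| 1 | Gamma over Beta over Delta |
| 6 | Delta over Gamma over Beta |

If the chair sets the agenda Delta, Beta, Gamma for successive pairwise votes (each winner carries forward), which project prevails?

Delta

Round 1: Delta vs Beta — 8–5, Delta advances.
Round 2: Delta vs Gamma — 9–4, Delta advances.
The agenda winner is Delta.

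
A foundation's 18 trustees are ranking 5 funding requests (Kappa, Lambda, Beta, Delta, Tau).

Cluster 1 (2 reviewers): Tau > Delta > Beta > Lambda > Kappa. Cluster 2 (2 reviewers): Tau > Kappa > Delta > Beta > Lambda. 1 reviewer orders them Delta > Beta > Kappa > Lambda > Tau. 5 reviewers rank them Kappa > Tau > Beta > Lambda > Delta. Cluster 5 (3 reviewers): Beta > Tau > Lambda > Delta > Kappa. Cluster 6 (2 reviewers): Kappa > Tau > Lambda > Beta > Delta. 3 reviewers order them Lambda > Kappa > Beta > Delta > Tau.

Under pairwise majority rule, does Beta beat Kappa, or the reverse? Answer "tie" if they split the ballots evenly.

Ballots ranking Beta above Kappa: 2 + 1 + 3 = 6.
Ballots ranking Kappa above Beta: 18 − 6 = 12.
Kappa wins the head-to-head 12–6.

Kappa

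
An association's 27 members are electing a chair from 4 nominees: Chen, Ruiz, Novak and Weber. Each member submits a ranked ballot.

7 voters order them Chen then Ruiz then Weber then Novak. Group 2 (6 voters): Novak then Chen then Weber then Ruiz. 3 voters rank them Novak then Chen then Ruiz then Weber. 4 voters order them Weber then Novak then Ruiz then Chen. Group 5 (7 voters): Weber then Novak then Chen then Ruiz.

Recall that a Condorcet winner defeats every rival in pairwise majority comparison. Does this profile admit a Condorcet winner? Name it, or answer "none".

Pairwise majorities:
Chen vs Ruiz: Chen, 23–4.
Chen vs Novak: Novak wins 20–7.
Chen vs Weber: Chen, 16–11.
Ruiz–Novak: Novak 20–7.
Ruiz vs Weber: 7+3 = 10 for Ruiz, 17 for Weber — Weber by 17–10.
Novak vs Weber: 6+3 = 9 for Novak, 18 for Weber — Weber by 18–9.
No candidate is unbeaten: Chen loses to Novak; Ruiz loses to Chen; Novak loses to Weber; Weber loses to Chen. In particular Chen > Weber > Novak > Chen is a majority cycle — no Condorcet winner exists.

none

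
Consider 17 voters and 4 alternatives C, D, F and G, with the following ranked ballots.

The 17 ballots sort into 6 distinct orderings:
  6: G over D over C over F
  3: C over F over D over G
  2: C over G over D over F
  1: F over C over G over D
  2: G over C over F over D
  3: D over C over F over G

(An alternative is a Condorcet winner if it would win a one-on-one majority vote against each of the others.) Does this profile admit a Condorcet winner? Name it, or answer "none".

none

Pairwise majorities:
C–D: D 9–8.
C vs F: C wins 16–1.
C vs G: C, 9–8.
D–F: D 11–6.
D–G: G 11–6.
F–G: G 10–7.
Each alternative drops at least one matchup (C loses to D; D loses to G; F loses to C; G loses to C); the cycle C → G → D → C rules out a Condorcet winner.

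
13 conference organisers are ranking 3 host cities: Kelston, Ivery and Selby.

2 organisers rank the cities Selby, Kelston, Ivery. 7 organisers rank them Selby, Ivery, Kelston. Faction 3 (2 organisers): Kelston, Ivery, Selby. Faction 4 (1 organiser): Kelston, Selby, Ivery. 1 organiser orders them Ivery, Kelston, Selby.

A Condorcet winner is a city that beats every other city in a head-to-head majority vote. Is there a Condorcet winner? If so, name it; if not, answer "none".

Selby

Head-to-head results (13 organisers):
Kelston vs Ivery: Ivery, 8–5.
Kelston vs Selby: Kelston is ranked higher on 2+1+1 = 4 ballots, Selby on 9. Selby wins 9–4.
Ivery vs Selby: 2+1 = 3 for Ivery, 10 for Selby — Selby by 10–3.
Selby wins every pairwise contest, so Selby is the Condorcet winner.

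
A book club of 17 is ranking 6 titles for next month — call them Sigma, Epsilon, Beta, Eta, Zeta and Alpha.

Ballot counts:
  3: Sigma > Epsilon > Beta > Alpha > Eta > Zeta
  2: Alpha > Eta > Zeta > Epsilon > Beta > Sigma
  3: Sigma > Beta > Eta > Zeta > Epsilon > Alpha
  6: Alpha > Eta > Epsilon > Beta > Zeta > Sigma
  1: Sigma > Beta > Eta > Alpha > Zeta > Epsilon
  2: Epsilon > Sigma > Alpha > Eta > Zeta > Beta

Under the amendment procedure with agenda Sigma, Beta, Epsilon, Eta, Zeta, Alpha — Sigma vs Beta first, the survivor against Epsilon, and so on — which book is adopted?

Alpha

Round 1: Sigma vs Beta — 9–8, Sigma advances.
Round 2: Sigma vs Epsilon — 7–10, Epsilon advances.
Round 3: Epsilon vs Eta — 5–12, Eta advances.
Round 4: Eta vs Zeta — 17–0, Eta advances.
Round 5: Eta vs Alpha — 4–13, Alpha advances.
Alpha survives the agenda.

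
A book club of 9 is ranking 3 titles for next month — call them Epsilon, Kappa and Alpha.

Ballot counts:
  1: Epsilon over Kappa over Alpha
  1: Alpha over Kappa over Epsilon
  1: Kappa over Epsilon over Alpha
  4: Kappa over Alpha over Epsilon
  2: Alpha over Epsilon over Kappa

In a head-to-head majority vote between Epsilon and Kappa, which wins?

Ballots ranking Epsilon above Kappa: 1 + 2 = 3.
Ballots ranking Kappa above Epsilon: 9 − 3 = 6.
Kappa wins the head-to-head 6–3.

Kappa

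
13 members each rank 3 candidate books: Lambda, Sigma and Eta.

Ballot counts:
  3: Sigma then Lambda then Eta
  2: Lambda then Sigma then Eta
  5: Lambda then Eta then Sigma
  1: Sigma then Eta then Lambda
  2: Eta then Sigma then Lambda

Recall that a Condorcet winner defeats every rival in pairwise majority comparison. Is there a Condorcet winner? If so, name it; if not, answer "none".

Pairwise majorities:
Lambda vs Sigma: Lambda, 7–6.
Lambda vs Eta: Lambda, 10–3.
Sigma–Eta: Eta 7–6.
Lambda defeats every rival head-to-head and is the Condorcet winner.

Lambda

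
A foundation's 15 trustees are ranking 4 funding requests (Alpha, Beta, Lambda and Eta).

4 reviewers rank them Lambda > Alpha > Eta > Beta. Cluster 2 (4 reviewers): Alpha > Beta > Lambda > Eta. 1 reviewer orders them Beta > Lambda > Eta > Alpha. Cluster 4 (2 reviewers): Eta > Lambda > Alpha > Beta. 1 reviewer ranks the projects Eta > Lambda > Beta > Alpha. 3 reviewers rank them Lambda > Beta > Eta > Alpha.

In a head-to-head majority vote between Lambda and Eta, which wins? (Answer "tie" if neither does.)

Lambda

Ballots ranking Lambda above Eta: 4 + 4 + 1 + 3 = 12.
Ballots ranking Eta above Lambda: 15 − 12 = 3.
Lambda wins the head-to-head 12–3.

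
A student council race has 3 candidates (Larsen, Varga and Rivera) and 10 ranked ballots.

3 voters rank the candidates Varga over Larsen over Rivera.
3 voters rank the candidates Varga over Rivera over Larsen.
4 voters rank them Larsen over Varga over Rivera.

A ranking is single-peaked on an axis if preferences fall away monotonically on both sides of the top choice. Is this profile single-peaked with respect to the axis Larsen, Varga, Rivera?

Axis positions: Larsen=1, Varga=2, Rivera=3.
Type 1 (peak Varga at position 2): ranking walks positions 2-1-3, expanding outward from the peak — single-peaked.
Type 2 (peak Varga at position 2): ranking walks positions 2-3-1, expanding outward from the peak — single-peaked.
Type 3 (peak Larsen at position 1): ranking walks positions 1-2-3, expanding outward from the peak — single-peaked.
Every ranking is single-peaked on this axis.

yes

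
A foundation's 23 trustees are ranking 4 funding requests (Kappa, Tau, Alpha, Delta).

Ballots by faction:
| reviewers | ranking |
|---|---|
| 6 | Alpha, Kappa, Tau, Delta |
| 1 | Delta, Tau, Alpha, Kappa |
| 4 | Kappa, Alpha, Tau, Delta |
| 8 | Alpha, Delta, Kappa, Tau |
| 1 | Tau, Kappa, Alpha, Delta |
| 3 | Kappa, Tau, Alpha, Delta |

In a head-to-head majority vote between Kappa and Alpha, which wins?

Ballots ranking Kappa above Alpha: 4 + 1 + 3 = 8.
Ballots ranking Alpha above Kappa: 23 − 8 = 15.
Alpha wins the head-to-head 15–8.

Alpha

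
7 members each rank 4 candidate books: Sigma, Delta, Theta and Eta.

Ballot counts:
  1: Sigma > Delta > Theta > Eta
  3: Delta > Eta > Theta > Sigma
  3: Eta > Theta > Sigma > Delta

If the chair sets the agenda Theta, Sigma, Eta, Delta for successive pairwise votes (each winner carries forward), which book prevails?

Delta

Round 1: Theta vs Sigma — 6–1, Theta advances.
Round 2: Theta vs Eta — 1–6, Eta advances.
Round 3: Eta vs Delta — 3–4, Delta advances.
The agenda winner is Delta.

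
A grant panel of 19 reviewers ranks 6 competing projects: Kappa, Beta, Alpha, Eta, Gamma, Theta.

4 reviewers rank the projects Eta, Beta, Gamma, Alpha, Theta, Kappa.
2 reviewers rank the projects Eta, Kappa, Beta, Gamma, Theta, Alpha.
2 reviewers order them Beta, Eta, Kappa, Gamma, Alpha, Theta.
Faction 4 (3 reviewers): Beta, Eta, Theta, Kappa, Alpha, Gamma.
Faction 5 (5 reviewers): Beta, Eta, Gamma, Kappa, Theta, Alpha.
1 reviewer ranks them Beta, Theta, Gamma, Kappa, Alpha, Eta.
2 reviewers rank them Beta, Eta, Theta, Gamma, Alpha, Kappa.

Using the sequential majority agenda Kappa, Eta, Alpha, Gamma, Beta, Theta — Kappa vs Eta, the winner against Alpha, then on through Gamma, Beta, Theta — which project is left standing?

Beta

Round 1: Kappa vs Eta — 1–18, Eta advances.
Round 2: Eta vs Alpha — 18–1, Eta advances.
Round 3: Eta vs Gamma — 18–1, Eta advances.
Round 4: Eta vs Beta — 6–13, Beta advances.
Round 5: Beta vs Theta — 19–0, Beta advances.
Beta survives the agenda.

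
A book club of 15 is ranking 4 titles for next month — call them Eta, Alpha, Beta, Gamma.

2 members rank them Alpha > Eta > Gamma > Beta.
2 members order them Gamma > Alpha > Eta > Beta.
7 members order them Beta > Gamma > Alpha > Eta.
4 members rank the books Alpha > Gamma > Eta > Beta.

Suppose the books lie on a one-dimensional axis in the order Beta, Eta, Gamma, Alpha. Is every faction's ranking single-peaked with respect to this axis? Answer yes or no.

no

Axis positions: Beta=1, Eta=2, Gamma=3, Alpha=4.
Faction 1: ranking walks positions 4-2-3-1; Eta is ranked above Gamma even though Gamma lies between Eta and the peak Alpha on the axis — preferences dip and rise again. Not single-peaked.
Faction 2 (peak Gamma at position 3): ranking walks positions 3-4-2-1, expanding outward from the peak — single-peaked.
Faction 3: ranking walks positions 1-3-4-2; Gamma is ranked above Eta even though Eta lies between Gamma and the peak Beta on the axis — preferences dip and rise again. Not single-peaked.
Faction 4 (peak Alpha at position 4): ranking walks positions 4-3-2-1, expanding outward from the peak — single-peaked.
Faction 1 violates single-peakedness, so the profile is not single-peaked on this axis.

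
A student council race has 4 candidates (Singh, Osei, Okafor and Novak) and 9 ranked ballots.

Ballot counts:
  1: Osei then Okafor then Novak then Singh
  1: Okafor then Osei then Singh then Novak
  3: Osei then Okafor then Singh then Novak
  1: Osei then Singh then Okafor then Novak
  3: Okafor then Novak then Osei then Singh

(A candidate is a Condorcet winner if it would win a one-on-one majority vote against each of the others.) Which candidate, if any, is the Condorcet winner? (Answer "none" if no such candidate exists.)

Osei

Pairwise majorities:
Singh vs Osei: Osei wins 9–0.
Singh vs Okafor: Okafor wins 8–1.
Singh vs Novak: Singh, 5–4.
Osei vs Okafor: Osei wins 5–4.
Osei vs Novak: Osei wins 6–3.
Okafor–Novak: Okafor 9–0.
Only Osei has no losses; Osei is the Condorcet winner.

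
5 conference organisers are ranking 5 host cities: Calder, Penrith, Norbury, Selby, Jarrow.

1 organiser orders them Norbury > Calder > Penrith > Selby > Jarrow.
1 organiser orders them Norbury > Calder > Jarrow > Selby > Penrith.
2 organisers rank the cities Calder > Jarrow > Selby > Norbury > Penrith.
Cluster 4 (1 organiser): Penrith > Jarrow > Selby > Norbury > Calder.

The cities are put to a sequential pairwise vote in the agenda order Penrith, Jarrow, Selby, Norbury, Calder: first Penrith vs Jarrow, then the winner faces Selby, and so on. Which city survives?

Round 1: Penrith vs Jarrow — 2–3, Jarrow advances.
Round 2: Jarrow vs Selby — 4–1, Jarrow advances.
Round 3: Jarrow vs Norbury — 3–2, Jarrow advances.
Round 4: Jarrow vs Calder — 1–4, Calder advances.
Calder survives the agenda.

Calder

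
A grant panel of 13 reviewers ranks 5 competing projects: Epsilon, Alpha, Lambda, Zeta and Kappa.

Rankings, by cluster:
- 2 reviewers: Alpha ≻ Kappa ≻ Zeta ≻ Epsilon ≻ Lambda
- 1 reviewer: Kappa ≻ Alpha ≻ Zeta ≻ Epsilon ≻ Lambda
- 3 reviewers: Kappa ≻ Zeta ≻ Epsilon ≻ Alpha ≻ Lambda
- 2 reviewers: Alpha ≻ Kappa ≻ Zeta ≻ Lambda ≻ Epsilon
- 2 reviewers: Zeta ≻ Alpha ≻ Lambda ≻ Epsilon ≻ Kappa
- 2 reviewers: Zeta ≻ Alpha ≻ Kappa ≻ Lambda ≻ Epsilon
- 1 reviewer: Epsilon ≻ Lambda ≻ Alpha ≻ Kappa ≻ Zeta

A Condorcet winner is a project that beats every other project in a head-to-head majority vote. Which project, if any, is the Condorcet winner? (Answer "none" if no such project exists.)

none

Pairwise majorities:
Epsilon vs Alpha: Alpha, 9–4.
Epsilon vs Lambda: Epsilon, 7–6.
Epsilon vs Zeta: Zeta wins 12–1.
Epsilon vs Kappa: Kappa, 10–3.
Alpha vs Lambda: Alpha, 12–1.
Alpha–Zeta: Zeta 7–6.
Alpha vs Kappa: Alpha wins 9–4.
Lambda vs Zeta: Zeta wins 12–1.
Lambda vs Kappa: Kappa wins 10–3.
Zeta vs Kappa: Kappa, 9–4.
No project is unbeaten: Epsilon loses to Alpha; Alpha loses to Zeta; Lambda loses to Epsilon; Zeta loses to Kappa; Kappa loses to Alpha. In particular Alpha > Kappa > Zeta > Alpha is a majority cycle — no Condorcet winner exists.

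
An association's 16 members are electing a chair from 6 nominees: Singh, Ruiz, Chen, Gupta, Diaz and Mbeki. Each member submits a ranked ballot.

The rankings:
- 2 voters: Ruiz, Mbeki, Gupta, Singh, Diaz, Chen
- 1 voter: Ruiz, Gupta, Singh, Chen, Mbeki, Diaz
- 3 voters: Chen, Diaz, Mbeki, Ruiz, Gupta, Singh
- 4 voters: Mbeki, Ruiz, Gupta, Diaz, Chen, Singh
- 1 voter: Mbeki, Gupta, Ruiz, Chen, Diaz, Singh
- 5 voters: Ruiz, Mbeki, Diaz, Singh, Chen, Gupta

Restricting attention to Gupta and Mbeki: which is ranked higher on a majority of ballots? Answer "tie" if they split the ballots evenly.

Mbeki

Ballots ranking Gupta above Mbeki: 1.
Ballots ranking Mbeki above Gupta: 16 − 1 = 15.
Mbeki wins the head-to-head 15–1.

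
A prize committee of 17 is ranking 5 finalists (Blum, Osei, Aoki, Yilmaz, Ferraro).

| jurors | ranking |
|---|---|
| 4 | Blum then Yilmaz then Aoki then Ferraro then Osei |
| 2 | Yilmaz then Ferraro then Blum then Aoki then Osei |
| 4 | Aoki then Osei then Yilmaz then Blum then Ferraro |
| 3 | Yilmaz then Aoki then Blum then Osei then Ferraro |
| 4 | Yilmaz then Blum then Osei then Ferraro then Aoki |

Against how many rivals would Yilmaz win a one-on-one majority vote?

Yilmaz against each rival (17 jurors):
Yilmaz vs Blum: 13 to 4, Yilmaz.
Yilmaz vs Osei: 13 to 4, Yilmaz.
Yilmaz vs Aoki: Yilmaz, 13–4.
Yilmaz–Ferraro: Yilmaz 17–0.
Yilmaz beats Blum, Osei, Aoki, Ferraro — 4 pairwise wins.

4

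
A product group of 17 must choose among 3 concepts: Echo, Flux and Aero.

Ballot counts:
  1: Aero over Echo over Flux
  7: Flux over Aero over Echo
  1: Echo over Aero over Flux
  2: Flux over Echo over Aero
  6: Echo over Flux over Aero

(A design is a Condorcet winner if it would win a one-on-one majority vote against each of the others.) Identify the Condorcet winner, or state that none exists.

Flux

Head-to-head results (17 engineers):
Echo–Flux: Flux 9–8.
Echo vs Aero: Echo, 9–8.
Flux vs Aero: Flux wins 15–2.
Flux beats each of Echo, Aero — Flux is the Condorcet winner.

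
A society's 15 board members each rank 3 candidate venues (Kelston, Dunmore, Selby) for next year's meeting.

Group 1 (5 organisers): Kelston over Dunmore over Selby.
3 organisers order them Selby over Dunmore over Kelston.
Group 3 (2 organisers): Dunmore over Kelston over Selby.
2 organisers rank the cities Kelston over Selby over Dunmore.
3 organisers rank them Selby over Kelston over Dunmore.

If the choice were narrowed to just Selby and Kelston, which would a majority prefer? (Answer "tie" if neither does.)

Kelston

Ballots ranking Selby above Kelston: 3 + 3 = 6.
Ballots ranking Kelston above Selby: 15 − 6 = 9.
Kelston wins the head-to-head 9–6.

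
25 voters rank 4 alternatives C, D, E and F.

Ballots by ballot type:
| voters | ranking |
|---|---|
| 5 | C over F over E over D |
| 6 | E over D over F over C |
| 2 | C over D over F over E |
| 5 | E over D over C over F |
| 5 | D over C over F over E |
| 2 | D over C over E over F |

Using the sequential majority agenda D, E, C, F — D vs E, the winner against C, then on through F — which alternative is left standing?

C

Round 1: D vs E — 9–16, E advances.
Round 2: E vs C — 11–14, C advances.
Round 3: C vs F — 19–6, C advances.
The agenda winner is C.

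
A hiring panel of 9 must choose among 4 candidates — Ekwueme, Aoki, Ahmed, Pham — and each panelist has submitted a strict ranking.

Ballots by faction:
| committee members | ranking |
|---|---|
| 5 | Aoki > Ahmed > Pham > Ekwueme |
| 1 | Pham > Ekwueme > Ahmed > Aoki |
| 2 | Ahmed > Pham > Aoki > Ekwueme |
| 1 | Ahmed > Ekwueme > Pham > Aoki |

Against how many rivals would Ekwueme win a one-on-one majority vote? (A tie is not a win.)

0

Ekwueme against each rival (9 committee members):
Ekwueme vs Aoki: 2 to 7, Aoki.
Ekwueme vs Ahmed: Ekwueme is ranked higher on 1 ballot, Ahmed on 8. Ahmed wins 8–1.
Ekwueme vs Pham: 1 to 8, Pham.
Ekwueme beats no one; loses to Aoki, Ahmed, Pham — 0 pairwise wins.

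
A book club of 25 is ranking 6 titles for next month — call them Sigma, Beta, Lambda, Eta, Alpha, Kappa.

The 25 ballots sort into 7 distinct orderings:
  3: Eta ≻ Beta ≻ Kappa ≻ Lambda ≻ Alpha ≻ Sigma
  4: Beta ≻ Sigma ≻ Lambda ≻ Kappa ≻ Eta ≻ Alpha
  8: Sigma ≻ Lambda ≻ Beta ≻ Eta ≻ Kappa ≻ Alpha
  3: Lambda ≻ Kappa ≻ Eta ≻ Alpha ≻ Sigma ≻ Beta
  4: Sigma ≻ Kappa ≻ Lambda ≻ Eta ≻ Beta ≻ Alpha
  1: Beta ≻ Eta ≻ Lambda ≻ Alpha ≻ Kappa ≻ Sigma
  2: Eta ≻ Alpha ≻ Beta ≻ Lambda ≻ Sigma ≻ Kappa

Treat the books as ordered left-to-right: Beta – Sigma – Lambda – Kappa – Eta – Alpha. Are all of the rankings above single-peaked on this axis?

Axis positions: Beta=1, Sigma=2, Lambda=3, Kappa=4, Eta=5, Alpha=6.
Bloc 1: ranking walks positions 5-1-4-3-6-2; Beta is ranked above Kappa even though Kappa lies between Beta and the peak Eta on the axis — preferences dip and rise again. Not single-peaked.
Bloc 2 (peak Beta at position 1): ranking walks positions 1-2-3-4-5-6, expanding outward from the peak — single-peaked.
Bloc 3: ranking walks positions 2-3-1-5-4-6; Eta is ranked above Kappa even though Kappa lies between Eta and the peak Sigma on the axis — preferences dip and rise again. Not single-peaked.
Bloc 4 (peak Lambda at position 3): ranking walks positions 3-4-5-6-2-1, expanding outward from the peak — single-peaked.
Bloc 5: ranking walks positions 2-4-3-5-1-6; Kappa is ranked above Lambda even though Lambda lies between Kappa and the peak Sigma on the axis — preferences dip and rise again. Not single-peaked.
Bloc 6: ranking walks positions 1-5-3-6-4-2; Eta is ranked above Sigma even though Sigma lies between Eta and the peak Beta on the axis — preferences dip and rise again. Not single-peaked.
Bloc 7: ranking walks positions 5-6-1-3-2-4; Beta is ranked above Kappa even though Kappa lies between Beta and the peak Eta on the axis — preferences dip and rise again. Not single-peaked.
Bloc 1 violates single-peakedness, so the profile is not single-peaked on this axis.

no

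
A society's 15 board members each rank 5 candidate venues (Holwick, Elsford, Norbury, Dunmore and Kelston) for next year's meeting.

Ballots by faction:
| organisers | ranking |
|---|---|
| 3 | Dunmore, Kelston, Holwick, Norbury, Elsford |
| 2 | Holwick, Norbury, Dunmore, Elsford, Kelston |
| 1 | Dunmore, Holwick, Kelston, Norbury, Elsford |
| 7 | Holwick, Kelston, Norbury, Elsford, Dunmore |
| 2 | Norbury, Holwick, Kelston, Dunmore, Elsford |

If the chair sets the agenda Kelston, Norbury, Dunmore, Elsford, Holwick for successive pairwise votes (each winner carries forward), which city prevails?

Holwick

Round 1: Kelston vs Norbury — 11–4, Kelston advances.
Round 2: Kelston vs Dunmore — 9–6, Kelston advances.
Round 3: Kelston vs Elsford — 13–2, Kelston advances.
Round 4: Kelston vs Holwick — 3–12, Holwick advances.
The agenda winner is Holwick.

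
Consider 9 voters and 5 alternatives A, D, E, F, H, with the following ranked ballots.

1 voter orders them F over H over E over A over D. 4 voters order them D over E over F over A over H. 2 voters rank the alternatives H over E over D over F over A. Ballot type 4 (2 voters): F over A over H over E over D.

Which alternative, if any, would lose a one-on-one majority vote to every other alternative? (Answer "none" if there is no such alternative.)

none

Pairwise majorities:
A vs D: 1+2 = 3 for A, 6 for D — D by 6–3.
A vs E: A preferred on 2 ballots; E wins 7–2.
A vs F: A is ranked higher on 0 ballots, F on 9. F wins 9–0.
A vs H: A, 6–3.
D vs E: E wins 5–4.
D–F: D 6–3.
D–H: H 5–4.
E vs F: E, 6–3.
E vs H: 4 for E, 5 for H — H by 5–4.
F vs H: 7 to 2, F.
Every alternative wins at least one matchup (A beats H; D beats A; E beats A; F beats A; H beats D), so there is no Condorcet loser.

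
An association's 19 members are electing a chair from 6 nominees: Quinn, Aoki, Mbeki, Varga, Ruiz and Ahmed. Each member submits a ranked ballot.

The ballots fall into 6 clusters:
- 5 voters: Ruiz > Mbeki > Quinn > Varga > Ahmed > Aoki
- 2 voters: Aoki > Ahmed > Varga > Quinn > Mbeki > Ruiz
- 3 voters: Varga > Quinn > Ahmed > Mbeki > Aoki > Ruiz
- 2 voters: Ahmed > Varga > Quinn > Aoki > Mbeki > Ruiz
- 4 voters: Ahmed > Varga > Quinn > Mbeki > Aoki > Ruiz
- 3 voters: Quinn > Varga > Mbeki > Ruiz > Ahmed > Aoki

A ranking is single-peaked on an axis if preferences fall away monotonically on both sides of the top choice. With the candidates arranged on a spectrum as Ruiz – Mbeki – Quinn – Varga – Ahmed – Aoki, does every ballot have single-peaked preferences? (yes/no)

yes

Axis positions: Ruiz=1, Mbeki=2, Quinn=3, Varga=4, Ahmed=5, Aoki=6.
Cluster 1 (peak Ruiz at position 1): ranking walks positions 1-2-3-4-5-6, expanding outward from the peak — single-peaked.
Cluster 2 (peak Aoki at position 6): ranking walks positions 6-5-4-3-2-1, expanding outward from the peak — single-peaked.
Cluster 3 (peak Varga at position 4): ranking walks positions 4-3-5-2-6-1, expanding outward from the peak — single-peaked.
Cluster 4 (peak Ahmed at position 5): ranking walks positions 5-4-3-6-2-1, expanding outward from the peak — single-peaked.
Cluster 5 (peak Ahmed at position 5): ranking walks positions 5-4-3-2-6-1, expanding outward from the peak — single-peaked.
Cluster 6 (peak Quinn at position 3): ranking walks positions 3-4-2-1-5-6, expanding outward from the peak — single-peaked.
Every ranking is single-peaked on this axis.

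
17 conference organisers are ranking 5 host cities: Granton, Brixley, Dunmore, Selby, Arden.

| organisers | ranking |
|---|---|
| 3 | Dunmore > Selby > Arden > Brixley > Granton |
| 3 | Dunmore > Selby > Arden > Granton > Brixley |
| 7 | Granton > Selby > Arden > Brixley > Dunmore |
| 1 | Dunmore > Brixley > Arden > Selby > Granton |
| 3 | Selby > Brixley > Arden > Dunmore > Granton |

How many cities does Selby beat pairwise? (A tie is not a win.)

Selby against each rival (17 organisers):
Selby vs Granton: Selby is ranked higher on 3+3+1+3 = 10 ballots, Granton on 7. Selby wins 10–7.
Selby vs Brixley: Selby wins 16–1.
Selby vs Dunmore: Selby is ranked higher on 7+3 = 10 ballots, Dunmore on 7. Selby wins 10–7.
Selby vs Arden: Selby is ranked higher on 3+3+7+3 = 16 ballots, Arden on 1. Selby wins 16–1.
Selby beats Granton, Brixley, Dunmore, Arden — 4 pairwise wins.

4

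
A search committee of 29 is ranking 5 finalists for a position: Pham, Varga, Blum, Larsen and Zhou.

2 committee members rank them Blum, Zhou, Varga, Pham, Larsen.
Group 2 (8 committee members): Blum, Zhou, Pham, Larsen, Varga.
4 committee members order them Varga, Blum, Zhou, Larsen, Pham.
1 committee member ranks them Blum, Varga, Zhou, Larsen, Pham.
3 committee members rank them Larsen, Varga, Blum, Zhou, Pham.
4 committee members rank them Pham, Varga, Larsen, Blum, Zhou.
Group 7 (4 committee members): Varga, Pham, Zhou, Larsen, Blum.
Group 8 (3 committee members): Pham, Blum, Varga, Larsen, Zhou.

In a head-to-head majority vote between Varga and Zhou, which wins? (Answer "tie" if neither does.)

Ballots ranking Varga above Zhou: 4 + 1 + 3 + 4 + 4 + 3 = 19.
Ballots ranking Zhou above Varga: 29 − 19 = 10.
Varga wins the head-to-head 19–10.

Varga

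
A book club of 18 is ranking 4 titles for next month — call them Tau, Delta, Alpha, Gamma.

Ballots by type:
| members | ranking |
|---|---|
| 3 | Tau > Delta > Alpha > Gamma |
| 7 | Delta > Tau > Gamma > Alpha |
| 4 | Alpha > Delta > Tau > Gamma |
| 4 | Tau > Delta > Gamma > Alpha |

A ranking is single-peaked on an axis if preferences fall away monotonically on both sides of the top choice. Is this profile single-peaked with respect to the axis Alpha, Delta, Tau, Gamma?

yes

Axis positions: Alpha=1, Delta=2, Tau=3, Gamma=4.
Type 1 (peak Tau at position 3): ranking walks positions 3-2-1-4, expanding outward from the peak — single-peaked.
Type 2 (peak Delta at position 2): ranking walks positions 2-3-4-1, expanding outward from the peak — single-peaked.
Type 3 (peak Alpha at position 1): ranking walks positions 1-2-3-4, expanding outward from the peak — single-peaked.
Type 4 (peak Tau at position 3): ranking walks positions 3-2-4-1, expanding outward from the peak — single-peaked.
Every ranking is single-peaked on this axis.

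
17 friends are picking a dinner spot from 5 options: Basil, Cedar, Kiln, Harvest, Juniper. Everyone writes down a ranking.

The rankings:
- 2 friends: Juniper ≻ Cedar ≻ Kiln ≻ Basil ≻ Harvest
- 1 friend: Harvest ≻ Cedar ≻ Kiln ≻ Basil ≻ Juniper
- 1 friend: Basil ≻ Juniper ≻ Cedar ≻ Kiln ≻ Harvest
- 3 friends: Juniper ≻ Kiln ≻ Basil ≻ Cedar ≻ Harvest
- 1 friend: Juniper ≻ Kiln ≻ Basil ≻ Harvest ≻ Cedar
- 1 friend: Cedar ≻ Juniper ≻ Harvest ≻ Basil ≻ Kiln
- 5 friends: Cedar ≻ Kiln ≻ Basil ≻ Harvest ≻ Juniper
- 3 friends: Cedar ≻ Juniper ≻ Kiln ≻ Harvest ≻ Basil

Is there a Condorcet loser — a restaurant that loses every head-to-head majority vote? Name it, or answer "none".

Head-to-head results (17 friends):
Basil vs Cedar: Basil is ranked higher on 1+3+1 = 5 ballots, Cedar on 12. Cedar wins 12–5.
Basil vs Kiln: 2 to 15, Kiln.
Basil vs Harvest: Basil, 12–5.
Basil vs Juniper: Basil preferred on 1+1+5 = 7 ballots; Juniper wins 10–7.
Cedar vs Kiln: Cedar, 13–4.
Cedar vs Harvest: Cedar is ranked higher on 2+1+3+1+5+3 = 15 ballots, Harvest on 2. Cedar wins 15–2.
Cedar vs Juniper: Cedar is ranked higher on 1+1+5+3 = 10 ballots, Juniper on 7. Cedar wins 10–7.
Kiln vs Harvest: 2+1+3+1+5+3 = 15 for Kiln, 2 for Harvest — Kiln by 15–2.
Kiln vs Juniper: 1+5 = 6 for Kiln, 11 for Juniper — Juniper by 11–6.
Harvest–Juniper: Juniper 11–6.
Harvest loses to every other restaurant — it is the Condorcet loser.

Harvest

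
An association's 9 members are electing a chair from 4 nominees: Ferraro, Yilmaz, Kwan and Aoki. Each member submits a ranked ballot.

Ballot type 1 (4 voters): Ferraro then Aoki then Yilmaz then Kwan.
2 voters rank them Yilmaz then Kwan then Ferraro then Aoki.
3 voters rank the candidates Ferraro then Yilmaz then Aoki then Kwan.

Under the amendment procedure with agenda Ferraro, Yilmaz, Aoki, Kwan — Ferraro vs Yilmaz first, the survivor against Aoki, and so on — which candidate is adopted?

Ferraro

Round 1: Ferraro vs Yilmaz — 7–2, Ferraro advances.
Round 2: Ferraro vs Aoki — 9–0, Ferraro advances.
Round 3: Ferraro vs Kwan — 7–2, Ferraro advances.
Ferraro survives the agenda.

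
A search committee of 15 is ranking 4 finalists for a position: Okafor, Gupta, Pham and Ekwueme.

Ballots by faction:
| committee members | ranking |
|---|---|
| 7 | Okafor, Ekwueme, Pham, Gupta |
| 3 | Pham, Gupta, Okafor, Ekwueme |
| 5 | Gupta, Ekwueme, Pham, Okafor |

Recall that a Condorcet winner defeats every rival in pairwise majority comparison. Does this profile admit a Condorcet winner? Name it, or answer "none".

Pairwise majorities:
Okafor vs Gupta: Okafor preferred on 7 ballots; Gupta wins 8–7.
Okafor vs Pham: 7 to 8, Pham.
Okafor vs Ekwueme: 10 to 5, Okafor.
Gupta vs Pham: Gupta preferred on 5 ballots; Pham wins 10–5.
Gupta vs Ekwueme: Gupta is ranked higher on 3+5 = 8 ballots, Ekwueme on 7. Gupta wins 8–7.
Pham vs Ekwueme: 3 for Pham, 12 for Ekwueme — Ekwueme by 12–3.
No candidate is unbeaten: Okafor loses to Gupta; Gupta loses to Pham; Pham loses to Ekwueme; Ekwueme loses to Okafor. In particular Okafor → Ekwueme → Pham → Okafor is a majority cycle — no Condorcet winner exists.

none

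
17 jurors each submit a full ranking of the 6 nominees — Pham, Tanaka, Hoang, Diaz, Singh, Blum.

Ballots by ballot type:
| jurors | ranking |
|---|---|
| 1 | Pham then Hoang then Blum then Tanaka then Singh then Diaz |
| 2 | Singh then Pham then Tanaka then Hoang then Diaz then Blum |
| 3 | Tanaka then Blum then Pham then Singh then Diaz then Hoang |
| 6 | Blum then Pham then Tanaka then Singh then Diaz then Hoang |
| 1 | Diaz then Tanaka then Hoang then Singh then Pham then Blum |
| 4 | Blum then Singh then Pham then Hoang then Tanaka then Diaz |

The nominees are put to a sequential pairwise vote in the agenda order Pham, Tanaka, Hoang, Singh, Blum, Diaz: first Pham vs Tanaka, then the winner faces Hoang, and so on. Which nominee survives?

Blum

Round 1: Pham vs Tanaka — 13–4, Pham advances.
Round 2: Pham vs Hoang — 16–1, Pham advances.
Round 3: Pham vs Singh — 10–7, Pham advances.
Round 4: Pham vs Blum — 4–13, Blum advances.
Round 5: Blum vs Diaz — 14–3, Blum advances.
The agenda winner is Blum.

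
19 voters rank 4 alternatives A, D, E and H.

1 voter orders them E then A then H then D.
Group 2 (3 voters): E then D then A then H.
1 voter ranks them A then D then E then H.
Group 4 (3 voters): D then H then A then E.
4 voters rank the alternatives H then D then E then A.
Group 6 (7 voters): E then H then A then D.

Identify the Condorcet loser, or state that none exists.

A

Pairwise majorities:
A vs D: D, 10–9.
A vs E: A preferred on 1+3 = 4 ballots; E wins 15–4.
A vs H: 1+3+1 = 5 for A, 14 for H — H by 14–5.
D vs E: D is ranked higher on 1+3+4 = 8 ballots, E on 11. E wins 11–8.
D vs H: H wins 12–7.
E–H: E 12–7.
A loses to every other alternative — it is the Condorcet loser.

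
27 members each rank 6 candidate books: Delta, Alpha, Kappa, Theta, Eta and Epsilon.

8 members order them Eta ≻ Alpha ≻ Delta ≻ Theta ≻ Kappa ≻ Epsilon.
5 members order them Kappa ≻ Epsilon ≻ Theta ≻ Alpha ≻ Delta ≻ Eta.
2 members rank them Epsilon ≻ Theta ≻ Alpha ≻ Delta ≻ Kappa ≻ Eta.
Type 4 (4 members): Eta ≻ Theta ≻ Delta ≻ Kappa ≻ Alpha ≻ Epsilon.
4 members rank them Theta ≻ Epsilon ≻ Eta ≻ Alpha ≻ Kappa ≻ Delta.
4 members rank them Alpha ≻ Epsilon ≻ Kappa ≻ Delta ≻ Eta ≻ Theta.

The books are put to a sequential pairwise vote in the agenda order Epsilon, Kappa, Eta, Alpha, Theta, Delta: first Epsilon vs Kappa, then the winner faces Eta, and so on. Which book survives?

Eta

Round 1: Epsilon vs Kappa — 10–17, Kappa advances.
Round 2: Kappa vs Eta — 11–16, Eta advances.
Round 3: Eta vs Alpha — 16–11, Eta advances.
Round 4: Eta vs Theta — 16–11, Eta advances.
Round 5: Eta vs Delta — 16–11, Eta advances.
The agenda winner is Eta.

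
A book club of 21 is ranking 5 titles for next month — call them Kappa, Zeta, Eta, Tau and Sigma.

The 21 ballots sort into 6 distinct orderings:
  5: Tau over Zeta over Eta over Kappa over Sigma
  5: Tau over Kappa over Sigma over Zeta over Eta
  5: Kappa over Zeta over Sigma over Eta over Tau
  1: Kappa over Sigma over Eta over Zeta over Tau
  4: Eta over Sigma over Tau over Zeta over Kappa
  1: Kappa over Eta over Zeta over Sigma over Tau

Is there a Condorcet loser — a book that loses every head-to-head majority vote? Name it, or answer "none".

Head-to-head results (21 members):
Kappa vs Zeta: Kappa, 12–9.
Kappa–Eta: Kappa 12–9.
Kappa–Tau: Tau 14–7.
Kappa vs Sigma: Kappa, 17–4.
Zeta vs Eta: Zeta is ranked higher on 5+5+5 = 15 ballots, Eta on 6. Zeta wins 15–6.
Zeta vs Tau: Zeta is ranked higher on 5+1+1 = 7 ballots, Tau on 14. Tau wins 14–7.
Zeta vs Sigma: 11 to 10, Zeta.
Eta vs Tau: 5+1+4+1 = 11 for Eta, 10 for Tau — Eta by 11–10.
Eta vs Sigma: 5+4+1 = 10 for Eta, 11 for Sigma — Sigma by 11–10.
Tau vs Sigma: Tau is ranked higher on 5+5 = 10 ballots, Sigma on 11. Sigma wins 11–10.
Every book wins at least one matchup (Kappa beats Zeta; Zeta beats Eta; Eta beats Tau; Tau beats Kappa; Sigma beats Eta), so there is no Condorcet loser.

none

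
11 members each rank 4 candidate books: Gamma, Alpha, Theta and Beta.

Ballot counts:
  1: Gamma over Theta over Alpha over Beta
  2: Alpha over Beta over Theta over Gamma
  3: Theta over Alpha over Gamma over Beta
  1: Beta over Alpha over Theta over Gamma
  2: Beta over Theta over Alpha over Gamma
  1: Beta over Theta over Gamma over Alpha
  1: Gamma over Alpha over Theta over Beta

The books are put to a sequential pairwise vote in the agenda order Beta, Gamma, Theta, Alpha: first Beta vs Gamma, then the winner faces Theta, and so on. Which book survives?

Alpha

Round 1: Beta vs Gamma — 6–5, Beta advances.
Round 2: Beta vs Theta — 6–5, Beta advances.
Round 3: Beta vs Alpha — 4–7, Alpha advances.
The agenda winner is Alpha.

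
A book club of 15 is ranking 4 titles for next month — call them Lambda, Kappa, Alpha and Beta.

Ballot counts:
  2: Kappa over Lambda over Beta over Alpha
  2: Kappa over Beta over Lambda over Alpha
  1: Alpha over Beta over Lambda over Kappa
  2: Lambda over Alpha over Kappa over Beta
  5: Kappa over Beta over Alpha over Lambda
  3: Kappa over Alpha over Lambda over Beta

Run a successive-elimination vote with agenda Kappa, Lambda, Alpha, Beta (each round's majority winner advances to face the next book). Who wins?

Round 1: Kappa vs Lambda — 12–3, Kappa advances.
Round 2: Kappa vs Alpha — 12–3, Kappa advances.
Round 3: Kappa vs Beta — 14–1, Kappa advances.
The agenda winner is Kappa.

Kappa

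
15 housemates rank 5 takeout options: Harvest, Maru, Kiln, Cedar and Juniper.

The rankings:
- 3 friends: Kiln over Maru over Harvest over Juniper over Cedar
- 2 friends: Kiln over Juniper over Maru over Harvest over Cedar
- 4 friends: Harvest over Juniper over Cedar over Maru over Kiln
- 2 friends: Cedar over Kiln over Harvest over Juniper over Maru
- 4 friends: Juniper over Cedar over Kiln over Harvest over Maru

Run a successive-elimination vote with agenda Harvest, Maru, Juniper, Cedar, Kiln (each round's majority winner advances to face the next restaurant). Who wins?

Kiln

Round 1: Harvest vs Maru — 10–5, Harvest advances.
Round 2: Harvest vs Juniper — 9–6, Harvest advances.
Round 3: Harvest vs Cedar — 9–6, Harvest advances.
Round 4: Harvest vs Kiln — 4–11, Kiln advances.
Kiln survives the agenda.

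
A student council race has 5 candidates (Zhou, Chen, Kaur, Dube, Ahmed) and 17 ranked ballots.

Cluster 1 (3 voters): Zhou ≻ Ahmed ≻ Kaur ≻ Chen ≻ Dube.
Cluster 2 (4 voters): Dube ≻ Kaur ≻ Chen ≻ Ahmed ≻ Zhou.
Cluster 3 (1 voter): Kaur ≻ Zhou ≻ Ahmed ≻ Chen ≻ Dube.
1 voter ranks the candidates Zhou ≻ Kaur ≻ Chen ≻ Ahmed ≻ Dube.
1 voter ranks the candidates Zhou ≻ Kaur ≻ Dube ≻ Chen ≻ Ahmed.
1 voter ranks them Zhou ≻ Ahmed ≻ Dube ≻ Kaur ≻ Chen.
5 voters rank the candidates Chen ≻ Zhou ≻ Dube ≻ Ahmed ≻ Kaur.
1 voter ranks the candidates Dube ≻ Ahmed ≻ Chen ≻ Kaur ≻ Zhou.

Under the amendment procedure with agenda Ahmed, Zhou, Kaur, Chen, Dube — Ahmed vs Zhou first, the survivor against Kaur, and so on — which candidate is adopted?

Round 1: Ahmed vs Zhou — 5–12, Zhou advances.
Round 2: Zhou vs Kaur — 11–6, Zhou advances.
Round 3: Zhou vs Chen — 7–10, Chen advances.
Round 4: Chen vs Dube — 10–7, Chen advances.
The agenda winner is Chen.

Chen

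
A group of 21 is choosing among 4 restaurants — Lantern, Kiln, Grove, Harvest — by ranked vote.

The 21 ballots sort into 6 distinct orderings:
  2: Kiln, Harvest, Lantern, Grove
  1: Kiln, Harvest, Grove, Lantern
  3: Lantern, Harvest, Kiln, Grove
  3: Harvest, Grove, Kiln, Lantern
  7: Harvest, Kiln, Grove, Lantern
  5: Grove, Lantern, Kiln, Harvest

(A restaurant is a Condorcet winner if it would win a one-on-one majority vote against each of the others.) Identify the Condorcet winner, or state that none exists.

Harvest

Check each pair by majority over 21 ballots:
Lantern vs Kiln: Kiln wins 13–8.
Lantern–Grove: Grove 16–5.
Lantern–Harvest: Harvest 13–8.
Kiln vs Grove: Kiln wins 13–8.
Kiln vs Harvest: Harvest wins 13–8.
Grove vs Harvest: Harvest wins 16–5.
Harvest defeats every rival head-to-head and is the Condorcet winner.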